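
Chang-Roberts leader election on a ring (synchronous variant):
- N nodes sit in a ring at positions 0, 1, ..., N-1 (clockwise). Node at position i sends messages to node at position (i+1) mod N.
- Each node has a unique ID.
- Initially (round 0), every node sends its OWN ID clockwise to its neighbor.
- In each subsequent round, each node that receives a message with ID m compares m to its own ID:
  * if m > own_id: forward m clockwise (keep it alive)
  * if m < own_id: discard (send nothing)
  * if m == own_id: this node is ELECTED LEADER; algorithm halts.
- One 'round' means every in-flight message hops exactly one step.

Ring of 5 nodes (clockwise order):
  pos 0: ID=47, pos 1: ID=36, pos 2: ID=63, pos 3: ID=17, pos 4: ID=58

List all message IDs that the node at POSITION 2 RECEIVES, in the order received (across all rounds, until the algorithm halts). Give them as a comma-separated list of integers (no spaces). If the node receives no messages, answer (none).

Answer: 36,47,58,63

Derivation:
Round 1: pos1(id36) recv 47: fwd; pos2(id63) recv 36: drop; pos3(id17) recv 63: fwd; pos4(id58) recv 17: drop; pos0(id47) recv 58: fwd
Round 2: pos2(id63) recv 47: drop; pos4(id58) recv 63: fwd; pos1(id36) recv 58: fwd
Round 3: pos0(id47) recv 63: fwd; pos2(id63) recv 58: drop
Round 4: pos1(id36) recv 63: fwd
Round 5: pos2(id63) recv 63: ELECTED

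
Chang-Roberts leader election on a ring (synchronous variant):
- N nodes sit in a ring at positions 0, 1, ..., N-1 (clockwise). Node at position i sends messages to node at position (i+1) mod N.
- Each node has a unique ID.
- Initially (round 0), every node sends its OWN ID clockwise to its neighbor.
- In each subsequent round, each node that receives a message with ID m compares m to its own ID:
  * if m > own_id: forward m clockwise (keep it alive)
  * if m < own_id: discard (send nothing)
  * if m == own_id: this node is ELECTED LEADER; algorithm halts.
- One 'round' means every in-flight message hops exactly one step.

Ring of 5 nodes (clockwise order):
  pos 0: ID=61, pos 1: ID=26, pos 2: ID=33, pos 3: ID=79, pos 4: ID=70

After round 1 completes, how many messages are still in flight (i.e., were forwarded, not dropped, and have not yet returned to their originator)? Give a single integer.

Round 1: pos1(id26) recv 61: fwd; pos2(id33) recv 26: drop; pos3(id79) recv 33: drop; pos4(id70) recv 79: fwd; pos0(id61) recv 70: fwd
After round 1: 3 messages still in flight

Answer: 3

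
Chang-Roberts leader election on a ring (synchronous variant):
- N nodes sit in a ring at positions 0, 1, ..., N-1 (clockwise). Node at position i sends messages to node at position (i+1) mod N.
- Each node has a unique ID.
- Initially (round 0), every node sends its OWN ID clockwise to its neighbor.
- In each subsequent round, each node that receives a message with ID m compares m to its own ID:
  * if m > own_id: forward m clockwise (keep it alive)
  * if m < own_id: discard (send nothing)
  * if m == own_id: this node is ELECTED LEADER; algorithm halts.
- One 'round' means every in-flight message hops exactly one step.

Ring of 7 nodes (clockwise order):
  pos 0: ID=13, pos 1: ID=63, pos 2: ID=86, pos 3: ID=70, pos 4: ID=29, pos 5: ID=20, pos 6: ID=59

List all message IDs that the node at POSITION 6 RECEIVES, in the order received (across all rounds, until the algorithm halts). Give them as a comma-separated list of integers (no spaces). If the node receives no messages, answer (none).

Round 1: pos1(id63) recv 13: drop; pos2(id86) recv 63: drop; pos3(id70) recv 86: fwd; pos4(id29) recv 70: fwd; pos5(id20) recv 29: fwd; pos6(id59) recv 20: drop; pos0(id13) recv 59: fwd
Round 2: pos4(id29) recv 86: fwd; pos5(id20) recv 70: fwd; pos6(id59) recv 29: drop; pos1(id63) recv 59: drop
Round 3: pos5(id20) recv 86: fwd; pos6(id59) recv 70: fwd
Round 4: pos6(id59) recv 86: fwd; pos0(id13) recv 70: fwd
Round 5: pos0(id13) recv 86: fwd; pos1(id63) recv 70: fwd
Round 6: pos1(id63) recv 86: fwd; pos2(id86) recv 70: drop
Round 7: pos2(id86) recv 86: ELECTED

Answer: 20,29,70,86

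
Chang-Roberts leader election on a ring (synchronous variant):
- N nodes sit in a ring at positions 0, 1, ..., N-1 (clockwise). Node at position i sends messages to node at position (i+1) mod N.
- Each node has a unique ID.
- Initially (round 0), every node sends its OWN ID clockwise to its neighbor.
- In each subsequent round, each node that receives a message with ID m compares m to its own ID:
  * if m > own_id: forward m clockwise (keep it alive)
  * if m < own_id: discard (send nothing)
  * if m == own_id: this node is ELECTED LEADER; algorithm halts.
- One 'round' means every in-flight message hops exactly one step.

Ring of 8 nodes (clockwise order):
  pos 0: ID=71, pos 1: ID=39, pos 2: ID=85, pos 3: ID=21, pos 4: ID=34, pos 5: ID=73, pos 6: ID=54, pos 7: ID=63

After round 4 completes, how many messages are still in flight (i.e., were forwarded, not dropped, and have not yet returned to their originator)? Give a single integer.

Round 1: pos1(id39) recv 71: fwd; pos2(id85) recv 39: drop; pos3(id21) recv 85: fwd; pos4(id34) recv 21: drop; pos5(id73) recv 34: drop; pos6(id54) recv 73: fwd; pos7(id63) recv 54: drop; pos0(id71) recv 63: drop
Round 2: pos2(id85) recv 71: drop; pos4(id34) recv 85: fwd; pos7(id63) recv 73: fwd
Round 3: pos5(id73) recv 85: fwd; pos0(id71) recv 73: fwd
Round 4: pos6(id54) recv 85: fwd; pos1(id39) recv 73: fwd
After round 4: 2 messages still in flight

Answer: 2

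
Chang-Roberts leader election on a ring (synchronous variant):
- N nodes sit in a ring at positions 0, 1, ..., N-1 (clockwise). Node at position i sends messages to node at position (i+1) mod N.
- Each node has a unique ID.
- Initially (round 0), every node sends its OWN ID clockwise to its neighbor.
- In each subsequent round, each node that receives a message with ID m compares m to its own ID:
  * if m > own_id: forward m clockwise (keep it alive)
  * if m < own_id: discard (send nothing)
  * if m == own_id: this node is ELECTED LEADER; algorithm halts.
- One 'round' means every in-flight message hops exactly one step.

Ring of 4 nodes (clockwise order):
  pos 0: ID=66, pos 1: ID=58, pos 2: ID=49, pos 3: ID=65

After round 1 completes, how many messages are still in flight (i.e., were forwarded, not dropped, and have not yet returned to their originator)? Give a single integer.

Round 1: pos1(id58) recv 66: fwd; pos2(id49) recv 58: fwd; pos3(id65) recv 49: drop; pos0(id66) recv 65: drop
After round 1: 2 messages still in flight

Answer: 2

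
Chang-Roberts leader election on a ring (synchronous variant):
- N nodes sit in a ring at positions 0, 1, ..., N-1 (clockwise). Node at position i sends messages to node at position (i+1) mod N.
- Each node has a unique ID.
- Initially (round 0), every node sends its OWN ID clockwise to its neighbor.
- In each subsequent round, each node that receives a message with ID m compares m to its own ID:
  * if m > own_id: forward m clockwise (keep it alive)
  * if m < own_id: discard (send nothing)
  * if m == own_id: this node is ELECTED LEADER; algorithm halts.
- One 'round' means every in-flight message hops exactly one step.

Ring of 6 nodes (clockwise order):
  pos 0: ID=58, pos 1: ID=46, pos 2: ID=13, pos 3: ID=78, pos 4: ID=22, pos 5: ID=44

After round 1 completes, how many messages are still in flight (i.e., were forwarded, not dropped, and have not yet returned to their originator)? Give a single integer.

Answer: 3

Derivation:
Round 1: pos1(id46) recv 58: fwd; pos2(id13) recv 46: fwd; pos3(id78) recv 13: drop; pos4(id22) recv 78: fwd; pos5(id44) recv 22: drop; pos0(id58) recv 44: drop
After round 1: 3 messages still in flight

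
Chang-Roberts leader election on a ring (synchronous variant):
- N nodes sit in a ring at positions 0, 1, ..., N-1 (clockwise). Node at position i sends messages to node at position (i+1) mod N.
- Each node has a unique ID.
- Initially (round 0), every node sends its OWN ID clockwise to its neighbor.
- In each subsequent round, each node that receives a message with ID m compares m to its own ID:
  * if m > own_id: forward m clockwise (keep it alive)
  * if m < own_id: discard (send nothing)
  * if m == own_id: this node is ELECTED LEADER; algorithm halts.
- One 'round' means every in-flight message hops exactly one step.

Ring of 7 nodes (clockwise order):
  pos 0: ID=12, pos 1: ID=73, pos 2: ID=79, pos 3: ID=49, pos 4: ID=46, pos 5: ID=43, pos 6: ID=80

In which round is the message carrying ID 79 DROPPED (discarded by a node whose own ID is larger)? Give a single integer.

Round 1: pos1(id73) recv 12: drop; pos2(id79) recv 73: drop; pos3(id49) recv 79: fwd; pos4(id46) recv 49: fwd; pos5(id43) recv 46: fwd; pos6(id80) recv 43: drop; pos0(id12) recv 80: fwd
Round 2: pos4(id46) recv 79: fwd; pos5(id43) recv 49: fwd; pos6(id80) recv 46: drop; pos1(id73) recv 80: fwd
Round 3: pos5(id43) recv 79: fwd; pos6(id80) recv 49: drop; pos2(id79) recv 80: fwd
Round 4: pos6(id80) recv 79: drop; pos3(id49) recv 80: fwd
Round 5: pos4(id46) recv 80: fwd
Round 6: pos5(id43) recv 80: fwd
Round 7: pos6(id80) recv 80: ELECTED
Message ID 79 originates at pos 2; dropped at pos 6 in round 4

Answer: 4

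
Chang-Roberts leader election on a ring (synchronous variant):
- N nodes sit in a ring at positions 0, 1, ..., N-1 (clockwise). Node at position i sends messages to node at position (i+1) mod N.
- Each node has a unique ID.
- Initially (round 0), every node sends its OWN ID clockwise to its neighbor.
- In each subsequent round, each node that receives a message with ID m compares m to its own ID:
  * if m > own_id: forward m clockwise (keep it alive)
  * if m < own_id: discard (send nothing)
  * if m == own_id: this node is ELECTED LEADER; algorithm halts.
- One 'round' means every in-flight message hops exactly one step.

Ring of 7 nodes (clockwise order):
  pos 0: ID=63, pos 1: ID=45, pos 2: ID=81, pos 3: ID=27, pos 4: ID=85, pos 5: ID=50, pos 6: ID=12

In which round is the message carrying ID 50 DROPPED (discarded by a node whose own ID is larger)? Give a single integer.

Answer: 2

Derivation:
Round 1: pos1(id45) recv 63: fwd; pos2(id81) recv 45: drop; pos3(id27) recv 81: fwd; pos4(id85) recv 27: drop; pos5(id50) recv 85: fwd; pos6(id12) recv 50: fwd; pos0(id63) recv 12: drop
Round 2: pos2(id81) recv 63: drop; pos4(id85) recv 81: drop; pos6(id12) recv 85: fwd; pos0(id63) recv 50: drop
Round 3: pos0(id63) recv 85: fwd
Round 4: pos1(id45) recv 85: fwd
Round 5: pos2(id81) recv 85: fwd
Round 6: pos3(id27) recv 85: fwd
Round 7: pos4(id85) recv 85: ELECTED
Message ID 50 originates at pos 5; dropped at pos 0 in round 2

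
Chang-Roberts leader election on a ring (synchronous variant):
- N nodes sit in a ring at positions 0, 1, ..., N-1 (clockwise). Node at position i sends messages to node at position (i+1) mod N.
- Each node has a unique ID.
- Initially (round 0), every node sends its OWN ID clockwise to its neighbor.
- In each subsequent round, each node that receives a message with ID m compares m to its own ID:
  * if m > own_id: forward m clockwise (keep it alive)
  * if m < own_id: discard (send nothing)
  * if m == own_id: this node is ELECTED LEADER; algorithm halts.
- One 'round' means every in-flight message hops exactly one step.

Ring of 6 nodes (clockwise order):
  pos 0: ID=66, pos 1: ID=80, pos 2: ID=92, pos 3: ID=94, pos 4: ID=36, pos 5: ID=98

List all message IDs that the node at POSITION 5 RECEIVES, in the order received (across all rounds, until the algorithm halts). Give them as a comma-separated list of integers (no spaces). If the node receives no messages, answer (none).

Answer: 36,94,98

Derivation:
Round 1: pos1(id80) recv 66: drop; pos2(id92) recv 80: drop; pos3(id94) recv 92: drop; pos4(id36) recv 94: fwd; pos5(id98) recv 36: drop; pos0(id66) recv 98: fwd
Round 2: pos5(id98) recv 94: drop; pos1(id80) recv 98: fwd
Round 3: pos2(id92) recv 98: fwd
Round 4: pos3(id94) recv 98: fwd
Round 5: pos4(id36) recv 98: fwd
Round 6: pos5(id98) recv 98: ELECTED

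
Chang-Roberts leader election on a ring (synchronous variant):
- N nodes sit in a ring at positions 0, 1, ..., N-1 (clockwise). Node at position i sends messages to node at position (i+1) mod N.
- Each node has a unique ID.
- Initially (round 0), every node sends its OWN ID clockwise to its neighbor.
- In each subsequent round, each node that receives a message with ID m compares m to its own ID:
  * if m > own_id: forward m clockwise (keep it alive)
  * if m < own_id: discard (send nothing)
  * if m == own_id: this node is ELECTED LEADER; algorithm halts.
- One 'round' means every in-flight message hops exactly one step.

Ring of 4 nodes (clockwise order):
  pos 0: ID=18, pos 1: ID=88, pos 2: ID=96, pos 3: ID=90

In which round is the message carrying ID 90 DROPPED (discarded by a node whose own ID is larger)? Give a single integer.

Answer: 3

Derivation:
Round 1: pos1(id88) recv 18: drop; pos2(id96) recv 88: drop; pos3(id90) recv 96: fwd; pos0(id18) recv 90: fwd
Round 2: pos0(id18) recv 96: fwd; pos1(id88) recv 90: fwd
Round 3: pos1(id88) recv 96: fwd; pos2(id96) recv 90: drop
Round 4: pos2(id96) recv 96: ELECTED
Message ID 90 originates at pos 3; dropped at pos 2 in round 3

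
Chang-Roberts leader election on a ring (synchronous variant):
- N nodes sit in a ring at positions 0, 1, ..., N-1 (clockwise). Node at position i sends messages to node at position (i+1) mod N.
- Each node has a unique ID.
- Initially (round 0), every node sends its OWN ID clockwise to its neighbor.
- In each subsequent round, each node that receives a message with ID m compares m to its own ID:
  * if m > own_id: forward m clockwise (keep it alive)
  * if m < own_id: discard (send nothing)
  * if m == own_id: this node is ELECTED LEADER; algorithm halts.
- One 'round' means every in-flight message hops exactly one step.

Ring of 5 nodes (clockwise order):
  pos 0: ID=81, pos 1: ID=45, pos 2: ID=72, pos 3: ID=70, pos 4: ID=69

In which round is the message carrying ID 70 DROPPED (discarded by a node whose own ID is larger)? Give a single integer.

Answer: 2

Derivation:
Round 1: pos1(id45) recv 81: fwd; pos2(id72) recv 45: drop; pos3(id70) recv 72: fwd; pos4(id69) recv 70: fwd; pos0(id81) recv 69: drop
Round 2: pos2(id72) recv 81: fwd; pos4(id69) recv 72: fwd; pos0(id81) recv 70: drop
Round 3: pos3(id70) recv 81: fwd; pos0(id81) recv 72: drop
Round 4: pos4(id69) recv 81: fwd
Round 5: pos0(id81) recv 81: ELECTED
Message ID 70 originates at pos 3; dropped at pos 0 in round 2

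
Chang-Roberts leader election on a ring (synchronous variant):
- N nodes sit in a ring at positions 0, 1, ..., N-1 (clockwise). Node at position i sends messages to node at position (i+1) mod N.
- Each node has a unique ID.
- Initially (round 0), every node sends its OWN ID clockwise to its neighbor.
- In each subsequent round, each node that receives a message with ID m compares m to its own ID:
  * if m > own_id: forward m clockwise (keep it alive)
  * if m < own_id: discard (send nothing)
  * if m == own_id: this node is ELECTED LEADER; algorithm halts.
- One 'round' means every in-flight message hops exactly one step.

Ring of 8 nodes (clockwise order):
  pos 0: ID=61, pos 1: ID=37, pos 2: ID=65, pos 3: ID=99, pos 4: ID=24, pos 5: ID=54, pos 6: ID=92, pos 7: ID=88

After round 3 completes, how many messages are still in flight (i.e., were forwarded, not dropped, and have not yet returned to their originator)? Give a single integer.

Round 1: pos1(id37) recv 61: fwd; pos2(id65) recv 37: drop; pos3(id99) recv 65: drop; pos4(id24) recv 99: fwd; pos5(id54) recv 24: drop; pos6(id92) recv 54: drop; pos7(id88) recv 92: fwd; pos0(id61) recv 88: fwd
Round 2: pos2(id65) recv 61: drop; pos5(id54) recv 99: fwd; pos0(id61) recv 92: fwd; pos1(id37) recv 88: fwd
Round 3: pos6(id92) recv 99: fwd; pos1(id37) recv 92: fwd; pos2(id65) recv 88: fwd
After round 3: 3 messages still in flight

Answer: 3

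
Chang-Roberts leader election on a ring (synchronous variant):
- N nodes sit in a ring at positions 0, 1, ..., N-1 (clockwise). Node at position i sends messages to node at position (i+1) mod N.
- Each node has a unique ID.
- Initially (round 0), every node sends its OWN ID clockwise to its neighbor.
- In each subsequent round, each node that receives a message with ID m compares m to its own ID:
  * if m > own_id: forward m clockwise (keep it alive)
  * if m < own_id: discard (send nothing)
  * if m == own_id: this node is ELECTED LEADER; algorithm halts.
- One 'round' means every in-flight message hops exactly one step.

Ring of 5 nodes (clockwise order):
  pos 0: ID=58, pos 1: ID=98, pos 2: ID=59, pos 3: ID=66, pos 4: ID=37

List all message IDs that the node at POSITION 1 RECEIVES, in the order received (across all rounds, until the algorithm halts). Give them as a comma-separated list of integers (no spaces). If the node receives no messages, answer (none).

Round 1: pos1(id98) recv 58: drop; pos2(id59) recv 98: fwd; pos3(id66) recv 59: drop; pos4(id37) recv 66: fwd; pos0(id58) recv 37: drop
Round 2: pos3(id66) recv 98: fwd; pos0(id58) recv 66: fwd
Round 3: pos4(id37) recv 98: fwd; pos1(id98) recv 66: drop
Round 4: pos0(id58) recv 98: fwd
Round 5: pos1(id98) recv 98: ELECTED

Answer: 58,66,98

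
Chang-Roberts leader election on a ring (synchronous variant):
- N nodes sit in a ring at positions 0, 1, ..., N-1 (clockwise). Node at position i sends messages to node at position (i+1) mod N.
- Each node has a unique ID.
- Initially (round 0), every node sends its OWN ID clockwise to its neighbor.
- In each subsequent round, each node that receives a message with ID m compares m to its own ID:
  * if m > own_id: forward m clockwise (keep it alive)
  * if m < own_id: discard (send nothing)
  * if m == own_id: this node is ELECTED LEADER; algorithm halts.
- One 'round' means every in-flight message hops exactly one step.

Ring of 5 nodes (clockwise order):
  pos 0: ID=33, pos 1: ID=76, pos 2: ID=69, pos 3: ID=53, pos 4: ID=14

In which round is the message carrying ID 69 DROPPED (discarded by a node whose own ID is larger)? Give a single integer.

Answer: 4

Derivation:
Round 1: pos1(id76) recv 33: drop; pos2(id69) recv 76: fwd; pos3(id53) recv 69: fwd; pos4(id14) recv 53: fwd; pos0(id33) recv 14: drop
Round 2: pos3(id53) recv 76: fwd; pos4(id14) recv 69: fwd; pos0(id33) recv 53: fwd
Round 3: pos4(id14) recv 76: fwd; pos0(id33) recv 69: fwd; pos1(id76) recv 53: drop
Round 4: pos0(id33) recv 76: fwd; pos1(id76) recv 69: drop
Round 5: pos1(id76) recv 76: ELECTED
Message ID 69 originates at pos 2; dropped at pos 1 in round 4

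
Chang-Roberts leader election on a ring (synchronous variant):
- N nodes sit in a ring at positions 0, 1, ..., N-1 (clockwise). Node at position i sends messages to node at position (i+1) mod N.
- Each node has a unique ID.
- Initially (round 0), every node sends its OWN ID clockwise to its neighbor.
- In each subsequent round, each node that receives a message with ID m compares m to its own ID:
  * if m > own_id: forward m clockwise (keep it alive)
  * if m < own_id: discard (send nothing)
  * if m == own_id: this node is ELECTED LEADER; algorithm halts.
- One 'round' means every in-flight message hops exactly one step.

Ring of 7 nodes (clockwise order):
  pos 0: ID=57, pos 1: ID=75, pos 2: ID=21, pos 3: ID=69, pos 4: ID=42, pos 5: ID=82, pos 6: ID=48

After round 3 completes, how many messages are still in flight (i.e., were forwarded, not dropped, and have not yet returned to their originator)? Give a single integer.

Round 1: pos1(id75) recv 57: drop; pos2(id21) recv 75: fwd; pos3(id69) recv 21: drop; pos4(id42) recv 69: fwd; pos5(id82) recv 42: drop; pos6(id48) recv 82: fwd; pos0(id57) recv 48: drop
Round 2: pos3(id69) recv 75: fwd; pos5(id82) recv 69: drop; pos0(id57) recv 82: fwd
Round 3: pos4(id42) recv 75: fwd; pos1(id75) recv 82: fwd
After round 3: 2 messages still in flight

Answer: 2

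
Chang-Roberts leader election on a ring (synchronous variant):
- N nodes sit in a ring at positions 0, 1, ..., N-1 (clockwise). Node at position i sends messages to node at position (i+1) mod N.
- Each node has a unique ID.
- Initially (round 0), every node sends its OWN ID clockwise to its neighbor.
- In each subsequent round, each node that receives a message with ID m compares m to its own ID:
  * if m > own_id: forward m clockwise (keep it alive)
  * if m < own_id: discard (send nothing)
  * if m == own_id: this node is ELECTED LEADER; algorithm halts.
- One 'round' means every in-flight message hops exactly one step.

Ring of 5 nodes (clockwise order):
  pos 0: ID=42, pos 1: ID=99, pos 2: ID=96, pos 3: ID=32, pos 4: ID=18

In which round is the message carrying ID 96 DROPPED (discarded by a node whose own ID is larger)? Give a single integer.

Answer: 4

Derivation:
Round 1: pos1(id99) recv 42: drop; pos2(id96) recv 99: fwd; pos3(id32) recv 96: fwd; pos4(id18) recv 32: fwd; pos0(id42) recv 18: drop
Round 2: pos3(id32) recv 99: fwd; pos4(id18) recv 96: fwd; pos0(id42) recv 32: drop
Round 3: pos4(id18) recv 99: fwd; pos0(id42) recv 96: fwd
Round 4: pos0(id42) recv 99: fwd; pos1(id99) recv 96: drop
Round 5: pos1(id99) recv 99: ELECTED
Message ID 96 originates at pos 2; dropped at pos 1 in round 4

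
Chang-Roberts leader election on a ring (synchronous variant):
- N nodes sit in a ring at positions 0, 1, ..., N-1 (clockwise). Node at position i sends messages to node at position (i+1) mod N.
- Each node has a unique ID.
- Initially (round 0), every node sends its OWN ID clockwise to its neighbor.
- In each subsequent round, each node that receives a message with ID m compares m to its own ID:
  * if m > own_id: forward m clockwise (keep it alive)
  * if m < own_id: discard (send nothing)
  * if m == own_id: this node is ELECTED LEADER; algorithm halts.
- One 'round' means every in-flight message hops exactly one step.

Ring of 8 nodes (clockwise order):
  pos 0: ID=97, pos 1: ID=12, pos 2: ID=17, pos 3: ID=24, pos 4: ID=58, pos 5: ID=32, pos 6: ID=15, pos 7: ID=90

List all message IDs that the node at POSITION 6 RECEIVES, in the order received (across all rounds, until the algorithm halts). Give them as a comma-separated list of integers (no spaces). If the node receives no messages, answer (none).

Round 1: pos1(id12) recv 97: fwd; pos2(id17) recv 12: drop; pos3(id24) recv 17: drop; pos4(id58) recv 24: drop; pos5(id32) recv 58: fwd; pos6(id15) recv 32: fwd; pos7(id90) recv 15: drop; pos0(id97) recv 90: drop
Round 2: pos2(id17) recv 97: fwd; pos6(id15) recv 58: fwd; pos7(id90) recv 32: drop
Round 3: pos3(id24) recv 97: fwd; pos7(id90) recv 58: drop
Round 4: pos4(id58) recv 97: fwd
Round 5: pos5(id32) recv 97: fwd
Round 6: pos6(id15) recv 97: fwd
Round 7: pos7(id90) recv 97: fwd
Round 8: pos0(id97) recv 97: ELECTED

Answer: 32,58,97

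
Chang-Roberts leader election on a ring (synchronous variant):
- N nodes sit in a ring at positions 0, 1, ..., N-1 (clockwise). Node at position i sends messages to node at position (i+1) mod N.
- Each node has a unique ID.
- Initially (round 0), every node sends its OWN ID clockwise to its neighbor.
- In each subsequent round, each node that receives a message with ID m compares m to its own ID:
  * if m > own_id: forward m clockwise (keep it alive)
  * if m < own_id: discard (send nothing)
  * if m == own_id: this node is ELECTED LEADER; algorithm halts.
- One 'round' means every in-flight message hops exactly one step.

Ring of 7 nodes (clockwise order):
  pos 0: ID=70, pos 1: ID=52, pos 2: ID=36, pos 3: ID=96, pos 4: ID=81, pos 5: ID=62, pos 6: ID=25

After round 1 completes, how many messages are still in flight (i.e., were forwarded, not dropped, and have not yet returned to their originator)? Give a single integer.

Answer: 5

Derivation:
Round 1: pos1(id52) recv 70: fwd; pos2(id36) recv 52: fwd; pos3(id96) recv 36: drop; pos4(id81) recv 96: fwd; pos5(id62) recv 81: fwd; pos6(id25) recv 62: fwd; pos0(id70) recv 25: drop
After round 1: 5 messages still in flight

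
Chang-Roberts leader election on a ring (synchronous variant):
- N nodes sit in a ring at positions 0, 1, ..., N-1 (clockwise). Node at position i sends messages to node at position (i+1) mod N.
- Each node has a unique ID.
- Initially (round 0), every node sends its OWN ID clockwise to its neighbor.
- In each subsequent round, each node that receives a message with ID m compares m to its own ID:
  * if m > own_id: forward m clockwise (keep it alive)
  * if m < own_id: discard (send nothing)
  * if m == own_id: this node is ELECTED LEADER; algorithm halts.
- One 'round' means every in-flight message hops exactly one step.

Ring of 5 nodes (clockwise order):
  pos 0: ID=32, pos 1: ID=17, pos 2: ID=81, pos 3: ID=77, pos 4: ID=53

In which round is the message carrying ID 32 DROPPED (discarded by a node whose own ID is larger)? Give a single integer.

Answer: 2

Derivation:
Round 1: pos1(id17) recv 32: fwd; pos2(id81) recv 17: drop; pos3(id77) recv 81: fwd; pos4(id53) recv 77: fwd; pos0(id32) recv 53: fwd
Round 2: pos2(id81) recv 32: drop; pos4(id53) recv 81: fwd; pos0(id32) recv 77: fwd; pos1(id17) recv 53: fwd
Round 3: pos0(id32) recv 81: fwd; pos1(id17) recv 77: fwd; pos2(id81) recv 53: drop
Round 4: pos1(id17) recv 81: fwd; pos2(id81) recv 77: drop
Round 5: pos2(id81) recv 81: ELECTED
Message ID 32 originates at pos 0; dropped at pos 2 in round 2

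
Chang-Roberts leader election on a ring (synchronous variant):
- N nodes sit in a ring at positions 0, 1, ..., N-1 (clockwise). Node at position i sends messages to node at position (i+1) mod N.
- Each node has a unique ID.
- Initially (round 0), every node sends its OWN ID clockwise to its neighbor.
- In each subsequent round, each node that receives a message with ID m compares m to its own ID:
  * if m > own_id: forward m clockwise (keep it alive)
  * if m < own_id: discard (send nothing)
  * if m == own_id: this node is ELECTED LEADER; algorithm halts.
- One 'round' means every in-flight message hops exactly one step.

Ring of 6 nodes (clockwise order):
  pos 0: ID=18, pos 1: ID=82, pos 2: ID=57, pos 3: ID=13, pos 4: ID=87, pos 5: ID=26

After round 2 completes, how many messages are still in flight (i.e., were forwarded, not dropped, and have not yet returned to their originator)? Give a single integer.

Answer: 2

Derivation:
Round 1: pos1(id82) recv 18: drop; pos2(id57) recv 82: fwd; pos3(id13) recv 57: fwd; pos4(id87) recv 13: drop; pos5(id26) recv 87: fwd; pos0(id18) recv 26: fwd
Round 2: pos3(id13) recv 82: fwd; pos4(id87) recv 57: drop; pos0(id18) recv 87: fwd; pos1(id82) recv 26: drop
After round 2: 2 messages still in flight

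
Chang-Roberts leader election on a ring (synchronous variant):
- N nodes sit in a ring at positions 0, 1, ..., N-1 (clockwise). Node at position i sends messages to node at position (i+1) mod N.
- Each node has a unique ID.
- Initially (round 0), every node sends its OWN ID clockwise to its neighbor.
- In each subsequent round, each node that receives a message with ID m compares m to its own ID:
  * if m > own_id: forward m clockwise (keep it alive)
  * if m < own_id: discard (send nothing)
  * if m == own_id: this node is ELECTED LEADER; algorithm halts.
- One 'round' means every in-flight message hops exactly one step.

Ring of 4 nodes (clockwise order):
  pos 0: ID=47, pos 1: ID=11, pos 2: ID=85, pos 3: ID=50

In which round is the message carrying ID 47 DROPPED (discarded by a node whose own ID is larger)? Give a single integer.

Round 1: pos1(id11) recv 47: fwd; pos2(id85) recv 11: drop; pos3(id50) recv 85: fwd; pos0(id47) recv 50: fwd
Round 2: pos2(id85) recv 47: drop; pos0(id47) recv 85: fwd; pos1(id11) recv 50: fwd
Round 3: pos1(id11) recv 85: fwd; pos2(id85) recv 50: drop
Round 4: pos2(id85) recv 85: ELECTED
Message ID 47 originates at pos 0; dropped at pos 2 in round 2

Answer: 2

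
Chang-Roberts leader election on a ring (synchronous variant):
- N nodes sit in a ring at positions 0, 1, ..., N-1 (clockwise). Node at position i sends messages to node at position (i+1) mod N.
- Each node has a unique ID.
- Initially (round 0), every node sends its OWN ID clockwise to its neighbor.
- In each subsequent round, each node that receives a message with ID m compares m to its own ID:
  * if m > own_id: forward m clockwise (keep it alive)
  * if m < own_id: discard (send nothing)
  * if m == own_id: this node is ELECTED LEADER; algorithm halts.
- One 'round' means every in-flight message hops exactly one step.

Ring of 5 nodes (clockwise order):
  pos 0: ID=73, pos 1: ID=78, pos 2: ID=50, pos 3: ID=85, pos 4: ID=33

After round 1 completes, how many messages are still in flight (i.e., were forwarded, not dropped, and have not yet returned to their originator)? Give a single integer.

Answer: 2

Derivation:
Round 1: pos1(id78) recv 73: drop; pos2(id50) recv 78: fwd; pos3(id85) recv 50: drop; pos4(id33) recv 85: fwd; pos0(id73) recv 33: drop
After round 1: 2 messages still in flight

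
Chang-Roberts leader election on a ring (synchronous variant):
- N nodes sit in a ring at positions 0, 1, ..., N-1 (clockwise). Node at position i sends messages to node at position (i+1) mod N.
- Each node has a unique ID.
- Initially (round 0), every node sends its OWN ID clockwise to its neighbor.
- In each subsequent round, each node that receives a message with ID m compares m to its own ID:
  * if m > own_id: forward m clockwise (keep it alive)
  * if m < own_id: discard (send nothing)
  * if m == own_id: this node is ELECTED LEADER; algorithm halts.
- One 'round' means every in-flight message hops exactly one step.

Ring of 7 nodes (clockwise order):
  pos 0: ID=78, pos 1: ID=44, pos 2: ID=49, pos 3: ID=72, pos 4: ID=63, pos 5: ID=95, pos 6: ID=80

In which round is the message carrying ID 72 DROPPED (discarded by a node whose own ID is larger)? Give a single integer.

Round 1: pos1(id44) recv 78: fwd; pos2(id49) recv 44: drop; pos3(id72) recv 49: drop; pos4(id63) recv 72: fwd; pos5(id95) recv 63: drop; pos6(id80) recv 95: fwd; pos0(id78) recv 80: fwd
Round 2: pos2(id49) recv 78: fwd; pos5(id95) recv 72: drop; pos0(id78) recv 95: fwd; pos1(id44) recv 80: fwd
Round 3: pos3(id72) recv 78: fwd; pos1(id44) recv 95: fwd; pos2(id49) recv 80: fwd
Round 4: pos4(id63) recv 78: fwd; pos2(id49) recv 95: fwd; pos3(id72) recv 80: fwd
Round 5: pos5(id95) recv 78: drop; pos3(id72) recv 95: fwd; pos4(id63) recv 80: fwd
Round 6: pos4(id63) recv 95: fwd; pos5(id95) recv 80: drop
Round 7: pos5(id95) recv 95: ELECTED
Message ID 72 originates at pos 3; dropped at pos 5 in round 2

Answer: 2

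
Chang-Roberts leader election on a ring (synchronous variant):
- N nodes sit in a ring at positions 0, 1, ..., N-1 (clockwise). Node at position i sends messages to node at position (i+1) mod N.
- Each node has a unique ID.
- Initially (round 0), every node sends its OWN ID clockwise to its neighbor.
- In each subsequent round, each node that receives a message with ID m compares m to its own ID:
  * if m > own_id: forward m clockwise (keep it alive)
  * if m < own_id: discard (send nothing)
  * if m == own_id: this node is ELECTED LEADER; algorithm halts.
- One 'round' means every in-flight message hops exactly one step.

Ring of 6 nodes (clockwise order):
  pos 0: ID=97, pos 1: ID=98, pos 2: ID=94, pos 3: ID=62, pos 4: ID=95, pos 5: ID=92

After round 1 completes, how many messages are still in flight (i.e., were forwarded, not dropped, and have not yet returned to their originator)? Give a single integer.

Answer: 3

Derivation:
Round 1: pos1(id98) recv 97: drop; pos2(id94) recv 98: fwd; pos3(id62) recv 94: fwd; pos4(id95) recv 62: drop; pos5(id92) recv 95: fwd; pos0(id97) recv 92: drop
After round 1: 3 messages still in flight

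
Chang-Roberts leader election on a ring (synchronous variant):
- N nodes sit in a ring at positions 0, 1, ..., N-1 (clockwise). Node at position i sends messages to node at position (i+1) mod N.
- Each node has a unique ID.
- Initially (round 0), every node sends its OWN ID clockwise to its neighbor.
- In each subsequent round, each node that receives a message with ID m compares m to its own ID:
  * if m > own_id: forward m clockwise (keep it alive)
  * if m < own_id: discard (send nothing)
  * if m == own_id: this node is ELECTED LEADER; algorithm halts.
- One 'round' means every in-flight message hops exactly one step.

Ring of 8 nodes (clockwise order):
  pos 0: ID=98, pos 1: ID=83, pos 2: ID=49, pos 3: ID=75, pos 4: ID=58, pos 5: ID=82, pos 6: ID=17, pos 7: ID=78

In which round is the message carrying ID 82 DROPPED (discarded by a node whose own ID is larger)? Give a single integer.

Round 1: pos1(id83) recv 98: fwd; pos2(id49) recv 83: fwd; pos3(id75) recv 49: drop; pos4(id58) recv 75: fwd; pos5(id82) recv 58: drop; pos6(id17) recv 82: fwd; pos7(id78) recv 17: drop; pos0(id98) recv 78: drop
Round 2: pos2(id49) recv 98: fwd; pos3(id75) recv 83: fwd; pos5(id82) recv 75: drop; pos7(id78) recv 82: fwd
Round 3: pos3(id75) recv 98: fwd; pos4(id58) recv 83: fwd; pos0(id98) recv 82: drop
Round 4: pos4(id58) recv 98: fwd; pos5(id82) recv 83: fwd
Round 5: pos5(id82) recv 98: fwd; pos6(id17) recv 83: fwd
Round 6: pos6(id17) recv 98: fwd; pos7(id78) recv 83: fwd
Round 7: pos7(id78) recv 98: fwd; pos0(id98) recv 83: drop
Round 8: pos0(id98) recv 98: ELECTED
Message ID 82 originates at pos 5; dropped at pos 0 in round 3

Answer: 3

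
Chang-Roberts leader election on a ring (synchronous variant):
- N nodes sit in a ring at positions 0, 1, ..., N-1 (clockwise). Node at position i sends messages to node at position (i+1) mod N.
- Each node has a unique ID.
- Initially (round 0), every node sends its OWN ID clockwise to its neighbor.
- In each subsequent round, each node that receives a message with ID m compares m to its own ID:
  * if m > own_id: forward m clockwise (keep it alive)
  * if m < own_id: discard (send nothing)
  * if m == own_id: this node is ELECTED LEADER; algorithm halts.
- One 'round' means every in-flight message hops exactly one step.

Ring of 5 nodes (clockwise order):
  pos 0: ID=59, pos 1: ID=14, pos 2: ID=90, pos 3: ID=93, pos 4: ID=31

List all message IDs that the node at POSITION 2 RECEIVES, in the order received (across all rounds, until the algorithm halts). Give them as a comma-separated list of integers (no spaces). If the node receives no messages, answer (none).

Answer: 14,59,93

Derivation:
Round 1: pos1(id14) recv 59: fwd; pos2(id90) recv 14: drop; pos3(id93) recv 90: drop; pos4(id31) recv 93: fwd; pos0(id59) recv 31: drop
Round 2: pos2(id90) recv 59: drop; pos0(id59) recv 93: fwd
Round 3: pos1(id14) recv 93: fwd
Round 4: pos2(id90) recv 93: fwd
Round 5: pos3(id93) recv 93: ELECTED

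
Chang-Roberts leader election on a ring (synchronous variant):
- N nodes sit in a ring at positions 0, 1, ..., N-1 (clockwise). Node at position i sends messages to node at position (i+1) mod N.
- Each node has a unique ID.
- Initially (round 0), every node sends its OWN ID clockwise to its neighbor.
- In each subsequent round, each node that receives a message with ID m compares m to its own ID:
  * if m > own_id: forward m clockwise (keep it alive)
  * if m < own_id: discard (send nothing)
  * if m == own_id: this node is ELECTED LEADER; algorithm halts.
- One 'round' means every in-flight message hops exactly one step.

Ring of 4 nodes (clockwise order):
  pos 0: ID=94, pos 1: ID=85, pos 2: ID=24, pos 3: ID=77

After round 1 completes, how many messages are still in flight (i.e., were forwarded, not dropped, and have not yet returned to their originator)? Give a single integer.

Round 1: pos1(id85) recv 94: fwd; pos2(id24) recv 85: fwd; pos3(id77) recv 24: drop; pos0(id94) recv 77: drop
After round 1: 2 messages still in flight

Answer: 2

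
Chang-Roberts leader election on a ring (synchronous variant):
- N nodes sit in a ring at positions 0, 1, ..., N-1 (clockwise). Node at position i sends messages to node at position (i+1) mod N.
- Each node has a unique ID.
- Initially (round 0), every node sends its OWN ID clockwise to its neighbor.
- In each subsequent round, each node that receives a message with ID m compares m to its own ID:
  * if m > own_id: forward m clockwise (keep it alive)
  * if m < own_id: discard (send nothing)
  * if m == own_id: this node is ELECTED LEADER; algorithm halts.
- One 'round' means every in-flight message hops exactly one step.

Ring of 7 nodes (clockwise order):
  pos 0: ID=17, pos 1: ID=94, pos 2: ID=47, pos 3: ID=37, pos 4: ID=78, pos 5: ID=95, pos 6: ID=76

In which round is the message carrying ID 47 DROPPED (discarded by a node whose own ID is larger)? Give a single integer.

Answer: 2

Derivation:
Round 1: pos1(id94) recv 17: drop; pos2(id47) recv 94: fwd; pos3(id37) recv 47: fwd; pos4(id78) recv 37: drop; pos5(id95) recv 78: drop; pos6(id76) recv 95: fwd; pos0(id17) recv 76: fwd
Round 2: pos3(id37) recv 94: fwd; pos4(id78) recv 47: drop; pos0(id17) recv 95: fwd; pos1(id94) recv 76: drop
Round 3: pos4(id78) recv 94: fwd; pos1(id94) recv 95: fwd
Round 4: pos5(id95) recv 94: drop; pos2(id47) recv 95: fwd
Round 5: pos3(id37) recv 95: fwd
Round 6: pos4(id78) recv 95: fwd
Round 7: pos5(id95) recv 95: ELECTED
Message ID 47 originates at pos 2; dropped at pos 4 in round 2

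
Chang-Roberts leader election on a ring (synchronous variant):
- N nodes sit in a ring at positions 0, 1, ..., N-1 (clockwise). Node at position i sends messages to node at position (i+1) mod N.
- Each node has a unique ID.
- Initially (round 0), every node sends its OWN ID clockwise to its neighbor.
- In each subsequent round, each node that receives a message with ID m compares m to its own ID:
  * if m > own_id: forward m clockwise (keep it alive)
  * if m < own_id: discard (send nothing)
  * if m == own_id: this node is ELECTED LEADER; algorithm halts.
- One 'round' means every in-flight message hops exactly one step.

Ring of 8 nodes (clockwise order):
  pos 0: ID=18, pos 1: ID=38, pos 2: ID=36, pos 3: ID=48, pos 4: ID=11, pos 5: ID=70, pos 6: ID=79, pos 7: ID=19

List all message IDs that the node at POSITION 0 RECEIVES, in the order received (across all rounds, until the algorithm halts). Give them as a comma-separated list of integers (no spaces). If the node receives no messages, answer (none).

Answer: 19,79

Derivation:
Round 1: pos1(id38) recv 18: drop; pos2(id36) recv 38: fwd; pos3(id48) recv 36: drop; pos4(id11) recv 48: fwd; pos5(id70) recv 11: drop; pos6(id79) recv 70: drop; pos7(id19) recv 79: fwd; pos0(id18) recv 19: fwd
Round 2: pos3(id48) recv 38: drop; pos5(id70) recv 48: drop; pos0(id18) recv 79: fwd; pos1(id38) recv 19: drop
Round 3: pos1(id38) recv 79: fwd
Round 4: pos2(id36) recv 79: fwd
Round 5: pos3(id48) recv 79: fwd
Round 6: pos4(id11) recv 79: fwd
Round 7: pos5(id70) recv 79: fwd
Round 8: pos6(id79) recv 79: ELECTED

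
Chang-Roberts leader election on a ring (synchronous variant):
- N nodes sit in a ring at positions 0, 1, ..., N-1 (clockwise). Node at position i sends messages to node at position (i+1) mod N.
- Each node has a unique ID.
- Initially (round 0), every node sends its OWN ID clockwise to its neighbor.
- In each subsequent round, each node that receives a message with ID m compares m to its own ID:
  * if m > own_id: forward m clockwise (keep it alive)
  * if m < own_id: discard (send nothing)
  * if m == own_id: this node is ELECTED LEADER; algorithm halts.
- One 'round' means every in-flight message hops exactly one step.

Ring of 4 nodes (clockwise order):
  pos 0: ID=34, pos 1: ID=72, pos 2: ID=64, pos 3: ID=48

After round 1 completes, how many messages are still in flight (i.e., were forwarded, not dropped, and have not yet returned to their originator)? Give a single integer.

Round 1: pos1(id72) recv 34: drop; pos2(id64) recv 72: fwd; pos3(id48) recv 64: fwd; pos0(id34) recv 48: fwd
After round 1: 3 messages still in flight

Answer: 3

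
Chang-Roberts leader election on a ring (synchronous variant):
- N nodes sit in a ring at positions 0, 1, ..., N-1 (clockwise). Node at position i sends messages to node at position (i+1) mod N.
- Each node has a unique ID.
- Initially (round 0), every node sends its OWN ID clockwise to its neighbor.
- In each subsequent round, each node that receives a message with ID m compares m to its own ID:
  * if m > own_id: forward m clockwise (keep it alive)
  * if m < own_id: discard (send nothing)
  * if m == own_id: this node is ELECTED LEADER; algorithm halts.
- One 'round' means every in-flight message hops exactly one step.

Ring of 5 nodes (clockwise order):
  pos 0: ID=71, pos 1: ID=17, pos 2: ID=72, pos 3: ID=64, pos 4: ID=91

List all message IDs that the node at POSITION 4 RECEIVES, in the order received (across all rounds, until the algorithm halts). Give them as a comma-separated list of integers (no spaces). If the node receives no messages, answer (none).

Round 1: pos1(id17) recv 71: fwd; pos2(id72) recv 17: drop; pos3(id64) recv 72: fwd; pos4(id91) recv 64: drop; pos0(id71) recv 91: fwd
Round 2: pos2(id72) recv 71: drop; pos4(id91) recv 72: drop; pos1(id17) recv 91: fwd
Round 3: pos2(id72) recv 91: fwd
Round 4: pos3(id64) recv 91: fwd
Round 5: pos4(id91) recv 91: ELECTED

Answer: 64,72,91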